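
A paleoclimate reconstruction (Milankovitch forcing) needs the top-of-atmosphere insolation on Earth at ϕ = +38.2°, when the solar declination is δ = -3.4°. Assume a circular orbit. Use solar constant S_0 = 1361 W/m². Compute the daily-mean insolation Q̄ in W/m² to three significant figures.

Q̄ ≈ 315 W/m²

cos h₀ = −tan(+38.2°) tan(-3.400°) = 0.0468, h₀ = 1.5240 rad.
Bracket: h₀ sin ϕ sin δ + cos ϕ cos δ sin h₀ = 1.5240×0.61841×-0.05931 + 0.78586×0.99824×0.99891 = -0.055897 + 0.783622 = 0.727725.
Q̄ = (S_0/π) × [bracket] = (1361/π) × 0.727725 = 315.3 W/m².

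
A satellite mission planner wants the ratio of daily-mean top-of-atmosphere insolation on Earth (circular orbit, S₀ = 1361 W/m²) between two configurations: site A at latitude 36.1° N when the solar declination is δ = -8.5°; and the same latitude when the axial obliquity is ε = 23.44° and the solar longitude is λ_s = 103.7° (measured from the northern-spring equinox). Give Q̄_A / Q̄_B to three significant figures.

Q̄_A / Q̄_B ≈ 0.586

— Configuration A (φ=+36.1°):
cos H₀ = −tan(+36.1°) tan(-8.500°) = 0.1090, H₀ = 1.4616 rad.
Bracket: H₀ sin φ sin δ + cos φ cos δ sin H₀ = 1.4616×0.58920×-0.14781 + 0.80799×0.98902×0.99404 = -0.127290 + 0.794356 = 0.667066.
Q̄ = (S₀/π) × [bracket] = (1361/π) × 0.667066 = 288.99 W/m².
— Configuration B (φ=+36.1°):
Solar declination: sin δ = sin ε · sin λ_s = sin 23.44° × sin 103.7° = 0.38647, so δ = +22.735°.
cos H₀ = −tan(+36.1°) tan(+22.735°) = -0.3056, H₀ = 1.8813 rad.
Bracket: H₀ sin φ sin δ + cos φ cos δ sin H₀ = 1.8813×0.58920×0.38647 + 0.80799×0.92230×0.95217 = 0.428387 + 0.709566 = 1.137953.
Q̄ = (S₀/π) × [bracket] = (1361/π) × 1.137953 = 492.98 W/m².
Ratio Q̄_A / Q̄_B = 288.99 / 492.98 = 0.5862.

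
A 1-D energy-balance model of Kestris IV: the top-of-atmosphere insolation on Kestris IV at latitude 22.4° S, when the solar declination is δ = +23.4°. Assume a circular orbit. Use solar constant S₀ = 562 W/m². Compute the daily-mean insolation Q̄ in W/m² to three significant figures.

cos H₀ = −tan(-22.4°) tan(+23.400°) = 0.1784, H₀ = 1.3915 rad.
Bracket: H₀ sin φ sin δ + cos φ cos δ sin H₀ = 1.3915×-0.38107×0.39715 + 0.92455×0.91775×0.98396 = -0.210592 + 0.834896 = 0.624304.
Q̄ = (S₀/π) × [bracket] = (562/π) × 0.624304 = 111.7 W/m².

Q̄ ≈ 112 W/m²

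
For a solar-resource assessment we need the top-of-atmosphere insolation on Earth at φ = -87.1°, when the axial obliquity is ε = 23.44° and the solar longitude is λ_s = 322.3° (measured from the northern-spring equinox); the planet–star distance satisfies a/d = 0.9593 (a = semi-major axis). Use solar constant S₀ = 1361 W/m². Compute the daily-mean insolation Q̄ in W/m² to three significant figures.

Q̄ ≈ 304 W/m²

Solar declination: sin δ = sin ε · sin λ_s = sin 23.44° × sin 322.3° = -0.24326, so δ = -14.079°.
cos H₀ = −tan(-87.1°) tan(-14.079°) = -4.9507 ≤ −1 ⇒ polar day, H₀ = π.
Bracket: H₀ sin φ sin δ + cos φ cos δ sin H₀ = 3.1416×-0.99872×-0.24326 + 0.05059×0.96996×0.00000 = 0.763247 + 0.000000 = 0.763247.
Inverse-square distance factor (a/d)² = 0.9593² = 0.920256.
Q̄ = (S₀/π) × 0.920256 × [bracket] = (1361/π) × 0.920256 × 0.763247 = 304.3 W/m².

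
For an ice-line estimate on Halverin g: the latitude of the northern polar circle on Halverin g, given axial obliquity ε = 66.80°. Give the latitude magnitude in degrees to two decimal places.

The polar circle is the lowest latitude that experiences at least one full rotation of continuous daylight at the northern-summer solstice; it lies at |ϕ| = 90° − ε = 90° − 66.80° = 23.20°.

23.20°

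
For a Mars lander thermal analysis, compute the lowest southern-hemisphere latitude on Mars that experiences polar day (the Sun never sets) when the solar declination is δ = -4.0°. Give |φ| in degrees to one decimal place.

Polar day requires cos H₀ = −tan φ tan δ ≤ −1, i.e. tan φ tan δ ≥ 1.
The boundary is |tan φ| · |tan δ| = 1, so |φ| = 90° − |δ| = 90° − 4.0° = 86.0° in the southern hemisphere.

|φ| = 86.0°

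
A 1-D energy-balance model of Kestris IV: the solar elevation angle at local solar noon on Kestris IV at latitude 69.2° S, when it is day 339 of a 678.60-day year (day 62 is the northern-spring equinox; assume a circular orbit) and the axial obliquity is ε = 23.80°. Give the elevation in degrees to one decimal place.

8.1°

Solar longitude: L_s = 360° × (339 − 62)/678.60 = 146.950°.
sin δ = sin 23.80° × sin 146.950° = 0.22008, so δ = +12.714°.
At local noon the hour angle is zero, so the zenith angle equals |ϕ − δ| = |-69.2° − (+12.714°)| = 81.914°.
Elevation = 90° − 81.914° = 8.1°.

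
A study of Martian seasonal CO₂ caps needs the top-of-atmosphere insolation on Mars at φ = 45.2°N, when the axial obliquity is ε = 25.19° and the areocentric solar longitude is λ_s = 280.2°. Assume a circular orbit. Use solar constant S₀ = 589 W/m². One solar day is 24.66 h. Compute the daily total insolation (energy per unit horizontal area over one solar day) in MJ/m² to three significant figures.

sin δ = sin 25.19° × sin 280.2° = -0.41889, so δ = -24.765°.
cos H₀ = −tan(+45.2°) tan(-24.765°) = 0.4646, H₀ = 1.0877 rad.
Bracket: H₀ sin φ sin δ + cos φ cos δ sin H₀ = 1.0877×0.70957×-0.41889 + 0.70463×0.90803×0.88555 = -0.323299 + 0.566597 = 0.243298.
Q̄ = (S₀/π) × [bracket] = (589/π) × 0.243298 = 45.615 W/m².
Daily total = Q̄ × 24.66 h × 3600 s/h = 45.615 × 24.66 × 3600 / 10⁶ = 4.050 MJ/m².

4.05 MJ/m²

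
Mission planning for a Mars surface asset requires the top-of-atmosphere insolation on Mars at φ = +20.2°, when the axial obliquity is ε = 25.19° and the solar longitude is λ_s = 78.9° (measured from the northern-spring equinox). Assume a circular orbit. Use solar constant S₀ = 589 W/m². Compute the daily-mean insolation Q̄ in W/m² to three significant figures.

Q̄ ≈ 205 W/m²

Solar declination: sin δ = sin ε · sin λ_s = sin 25.19° × sin 78.9° = 0.41766, so δ = +24.687°.
cos H₀ = −tan(+20.2°) tan(+24.687°) = -0.1691, H₀ = 1.7407 rad.
Bracket: H₀ sin φ sin δ + cos φ cos δ sin H₀ = 1.7407×0.34530×0.41766 + 0.93849×0.90860×0.98559 = 0.251040 + 0.840424 = 1.091464.
Q̄ = (S₀/π) × [bracket] = (589/π) × 1.091464 = 204.6 W/m².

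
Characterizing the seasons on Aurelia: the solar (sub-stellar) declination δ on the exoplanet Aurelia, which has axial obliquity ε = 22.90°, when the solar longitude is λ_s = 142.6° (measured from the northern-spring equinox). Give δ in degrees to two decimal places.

δ = +13.67°

sin δ = sin ε · sin λ_s = sin 22.90° × sin 142.6° = 0.236344.
δ = arcsin(0.236344) = +13.67°.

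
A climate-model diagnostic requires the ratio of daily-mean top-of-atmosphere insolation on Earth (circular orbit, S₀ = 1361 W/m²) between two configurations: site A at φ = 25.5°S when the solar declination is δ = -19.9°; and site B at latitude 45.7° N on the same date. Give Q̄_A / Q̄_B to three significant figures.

Q̄_A / Q̄_B ≈ 3.41

— Configuration A (φ=-25.5°):
cos H₀ = −tan(-25.5°) tan(-19.900°) = -0.1727, H₀ = 1.7443 rad.
Bracket: H₀ sin φ sin δ + cos φ cos δ sin H₀ = 1.7443×-0.43051×-0.34038 + 0.90259×0.94029×0.98498 = 0.255604 + 0.835949 = 1.091553.
Q̄ = (S₀/π) × [bracket] = (1361/π) × 1.091553 = 472.88 W/m².
— Configuration B (φ=+45.7°):
cos H₀ = −tan(+45.7°) tan(-19.900°) = 0.3710, H₀ = 1.1908 rad.
Bracket: H₀ sin φ sin δ + cos φ cos δ sin H₀ = 1.1908×0.71569×-0.34038 + 0.69842×0.94029×0.92865 = -0.290087 + 0.609861 = 0.319774.
Q̄ = (S₀/π) × [bracket] = (1361/π) × 0.319774 = 138.53 W/m².
Ratio Q̄_A / Q̄_B = 472.88 / 138.53 = 3.414.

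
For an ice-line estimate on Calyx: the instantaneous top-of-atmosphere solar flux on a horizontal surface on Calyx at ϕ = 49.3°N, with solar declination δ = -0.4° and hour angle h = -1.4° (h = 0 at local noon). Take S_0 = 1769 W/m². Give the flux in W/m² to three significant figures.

1.14e+03 W/m²

cos θ_z = sin ϕ sin δ + cos ϕ cos δ cos h = -0.005293 + 0.651888 = 0.646595.
Flux = S_0 · cos θ_z = 1769 × 0.646595 = 1144 W/m².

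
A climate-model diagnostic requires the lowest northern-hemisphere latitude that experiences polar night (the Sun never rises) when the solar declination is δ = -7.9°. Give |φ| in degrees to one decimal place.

|φ| = 82.1°

Polar night requires cos H₀ = −tan φ tan δ ≥ 1, i.e. tan φ tan δ ≤ −1.
The boundary is |tan φ| · |tan δ| = 1, so |φ| = 90° − |δ| = 90° − 7.9° = 82.1° in the northern hemisphere.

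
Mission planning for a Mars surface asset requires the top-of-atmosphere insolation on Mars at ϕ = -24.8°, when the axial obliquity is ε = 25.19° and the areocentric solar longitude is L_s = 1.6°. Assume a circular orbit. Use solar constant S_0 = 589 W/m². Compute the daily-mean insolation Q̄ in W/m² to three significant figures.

Q̄ ≈ 169 W/m²

sin δ = sin 25.19° × sin 1.6° = 0.01188, so δ = +0.681°.
cos h₀ = −tan(-24.8°) tan(+0.681°) = 0.0055, h₀ = 1.5653 rad.
Bracket: h₀ sin ϕ sin δ + cos ϕ cos δ sin h₀ = 1.5653×-0.41945×0.01188 + 0.90778×0.99993×0.99998 = -0.007800 + 0.907698 = 0.899898.
Q̄ = (S_0/π) × [bracket] = (589/π) × 0.899898 = 168.7 W/m².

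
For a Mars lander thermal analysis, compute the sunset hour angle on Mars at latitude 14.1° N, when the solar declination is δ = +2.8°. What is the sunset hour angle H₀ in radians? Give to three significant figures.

H₀ = 1.58 rad

cos H₀ = −tan φ · tan δ = −tan(+14.1°) × tan(+2.800°) = -0.0123, so H₀ = 1.5831 rad = 90.70°.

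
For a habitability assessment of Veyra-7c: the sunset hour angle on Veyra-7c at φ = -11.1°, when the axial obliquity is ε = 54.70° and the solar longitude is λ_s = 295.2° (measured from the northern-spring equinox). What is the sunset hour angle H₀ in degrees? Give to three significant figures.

Solar declination: sin δ = sin ε · sin λ_s = sin 54.70° × sin 295.2° = -0.73846, so δ = -47.601°.
cos H₀ = −tan φ · tan δ = −tan(-11.1°) × tan(-47.601°) = -0.2149, so H₀ = 1.7873 rad = 102.41°.

H₀ = 102°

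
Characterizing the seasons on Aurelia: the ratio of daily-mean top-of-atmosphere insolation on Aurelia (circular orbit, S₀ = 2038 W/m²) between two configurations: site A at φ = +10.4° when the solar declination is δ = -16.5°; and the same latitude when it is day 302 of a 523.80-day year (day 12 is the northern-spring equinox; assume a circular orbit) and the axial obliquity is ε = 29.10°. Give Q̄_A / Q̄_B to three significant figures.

— Configuration A (φ=+10.4°):
cos H₀ = −tan(+10.4°) tan(-16.500°) = 0.0544, H₀ = 1.5164 rad.
Bracket: H₀ sin φ sin δ + cos φ cos δ sin H₀ = 1.5164×0.18052×-0.28402 + 0.98357×0.95882×0.99852 = -0.077748 + 0.941671 = 0.863923.
Q̄ = (S₀/π) × [bracket] = (2038/π) × 0.863923 = 560.44 W/m².
— Configuration B (φ=+10.4°):
Solar longitude: λ_s = 360° × (302 − 12)/523.80 = 199.313°.
sin δ = sin 29.10° × sin 199.313° = -0.16084, so δ = -9.256°.
cos H₀ = −tan(+10.4°) tan(-9.256°) = 0.0299, H₀ = 1.5409 rad.
Bracket: H₀ sin φ sin δ + cos φ cos δ sin H₀ = 1.5409×0.18052×-0.16084 + 0.98357×0.98698×0.99955 = -0.044740 + 0.970327 = 0.925587.
Q̄ = (S₀/π) × [bracket] = (2038/π) × 0.925587 = 600.44 W/m².
Ratio Q̄_A / Q̄_B = 560.44 / 600.44 = 0.9334.

Q̄_A / Q̄_B ≈ 0.933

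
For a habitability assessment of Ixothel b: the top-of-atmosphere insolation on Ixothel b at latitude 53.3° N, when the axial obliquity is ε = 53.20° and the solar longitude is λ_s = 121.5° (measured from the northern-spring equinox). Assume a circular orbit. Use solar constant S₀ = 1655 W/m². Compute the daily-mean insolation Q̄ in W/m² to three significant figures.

Q̄ ≈ 906 W/m²

Solar declination: sin δ = sin ε · sin λ_s = sin 53.20° × sin 121.5° = 0.68274, so δ = +43.058°.
cos H₀ = −tan(+53.3°) tan(+43.058°) = -1.2536 ≤ −1 ⇒ polar day, H₀ = π.
Bracket: H₀ sin φ sin δ + cos φ cos δ sin H₀ = 3.1416×0.80178×0.68274 + 0.59763×0.73067×0.00000 = 1.719735 + 0.000000 = 1.719735.
Q̄ = (S₀/π) × [bracket] = (1655/π) × 1.719735 = 906.0 W/m².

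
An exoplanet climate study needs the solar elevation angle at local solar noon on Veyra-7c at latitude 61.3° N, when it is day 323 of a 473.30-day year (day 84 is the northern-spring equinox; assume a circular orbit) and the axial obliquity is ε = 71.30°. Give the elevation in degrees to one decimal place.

Solar longitude: λ_s = 360° × (323 − 84)/473.30 = 181.787°.
sin δ = sin 71.30° × sin 181.787° = -0.02955, so δ = -1.693°.
At local noon the hour angle is zero, so the zenith angle equals |φ − δ| = |+61.3° − (-1.693°)| = 62.993°.
Elevation = 90° − 62.993° = 27.0°.

27.0°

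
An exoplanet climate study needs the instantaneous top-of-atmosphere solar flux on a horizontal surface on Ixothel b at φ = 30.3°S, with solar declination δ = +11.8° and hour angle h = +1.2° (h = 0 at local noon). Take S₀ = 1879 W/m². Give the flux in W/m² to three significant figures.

cos θ_z = sin φ sin δ + cos φ cos δ cos h = -0.103174 + 0.844964 = 0.741790.
Flux = S₀ · cos θ_z = 1879 × 0.741790 = 1394 W/m².

1.39e+03 W/m²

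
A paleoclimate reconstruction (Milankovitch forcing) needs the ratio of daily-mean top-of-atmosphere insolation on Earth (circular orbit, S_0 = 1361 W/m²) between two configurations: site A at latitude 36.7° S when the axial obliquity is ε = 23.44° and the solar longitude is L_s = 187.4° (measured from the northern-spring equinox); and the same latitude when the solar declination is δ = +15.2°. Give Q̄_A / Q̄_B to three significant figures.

Q̄_A / Q̄_B ≈ 1.56

— Configuration A (ϕ=-36.7°):
Solar declination: sin δ = sin ε · sin L_s = sin 23.44° × sin 187.4° = -0.05123, so δ = -2.937°.
cos h₀ = −tan(-36.7°) tan(-2.937°) = -0.0382, h₀ = 1.6090 rad.
Bracket: h₀ sin ϕ sin δ + cos ϕ cos δ sin h₀ = 1.6090×-0.59763×-0.05123 + 0.80178×0.99869×0.99927 = 0.049262 + 0.800145 = 0.849407.
Q̄ = (S_0/π) × [bracket] = (1361/π) × 0.849407 = 367.98 W/m².
— Configuration B (ϕ=-36.7°):
cos h₀ = −tan(-36.7°) tan(+15.200°) = 0.2025, h₀ = 1.3669 rad.
Bracket: h₀ sin ϕ sin δ + cos ϕ cos δ sin h₀ = 1.3669×-0.59763×0.26219 + 0.80178×0.96502×0.97928 = -0.214183 + 0.757702 = 0.543519.
Q̄ = (S_0/π) × [bracket] = (1361/π) × 0.543519 = 235.46 W/m².
Ratio Q̄_A / Q̄_B = 367.98 / 235.46 = 1.563.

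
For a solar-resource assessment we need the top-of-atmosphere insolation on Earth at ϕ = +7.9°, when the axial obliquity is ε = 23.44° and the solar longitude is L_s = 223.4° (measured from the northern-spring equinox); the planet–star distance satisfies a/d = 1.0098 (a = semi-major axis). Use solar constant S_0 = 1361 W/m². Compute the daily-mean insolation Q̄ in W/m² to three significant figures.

Q̄ ≈ 395 W/m²

Solar declination: sin δ = sin ε · sin L_s = sin 23.44° × sin 223.4° = -0.27332, so δ = -15.862°.
cos h₀ = −tan(+7.9°) tan(-15.862°) = 0.0394, h₀ = 1.5314 rad.
Bracket: h₀ sin ϕ sin δ + cos ϕ cos δ sin h₀ = 1.5314×0.13744×-0.27332 + 0.99051×0.96192×0.99922 = -0.057527 + 0.952048 = 0.894521.
Inverse-square distance factor (a/d)² = 1.0098² = 1.019696.
Q̄ = (S_0/π) × 1.019696 × [bracket] = (1361/π) × 1.019696 × 0.894521 = 395.2 W/m².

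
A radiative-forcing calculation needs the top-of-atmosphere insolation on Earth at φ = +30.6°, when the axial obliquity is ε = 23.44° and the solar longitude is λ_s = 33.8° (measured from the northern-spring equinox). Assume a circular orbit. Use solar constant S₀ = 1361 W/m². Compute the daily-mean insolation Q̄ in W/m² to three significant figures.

Q̄ ≈ 444 W/m²

Solar declination: sin δ = sin ε · sin λ_s = sin 23.44° × sin 33.8° = 0.22129, so δ = +12.785°.
cos H₀ = −tan(+30.6°) tan(+12.785°) = -0.1342, H₀ = 1.7054 rad.
Bracket: H₀ sin φ sin δ + cos φ cos δ sin H₀ = 1.7054×0.50904×0.22129 + 0.86074×0.97521×0.99095 = 0.192106 + 0.831806 = 1.023912.
Q̄ = (S₀/π) × [bracket] = (1361/π) × 1.023912 = 443.6 W/m².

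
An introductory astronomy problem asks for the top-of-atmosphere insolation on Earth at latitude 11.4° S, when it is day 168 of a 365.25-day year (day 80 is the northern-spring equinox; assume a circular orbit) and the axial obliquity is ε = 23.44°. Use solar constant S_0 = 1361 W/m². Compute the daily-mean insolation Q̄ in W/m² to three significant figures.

Q̄ ≈ 338 W/m²

Solar longitude: L_s = 360° × (168 − 80)/365.25 = 86.735°.
sin δ = sin 23.44° × sin 86.735° = 0.39714, so δ = +23.400°.
cos h₀ = −tan(-11.4°) tan(+23.400°) = 0.0873, h₀ = 1.4834 rad.
Bracket: h₀ sin ϕ sin δ + cos ϕ cos δ sin h₀ = 1.4834×-0.19766×0.39714 + 0.98027×0.91776×0.99619 = -0.116445 + 0.896225 = 0.779780.
Q̄ = (S_0/π) × [bracket] = (1361/π) × 0.779780 = 337.8 W/m².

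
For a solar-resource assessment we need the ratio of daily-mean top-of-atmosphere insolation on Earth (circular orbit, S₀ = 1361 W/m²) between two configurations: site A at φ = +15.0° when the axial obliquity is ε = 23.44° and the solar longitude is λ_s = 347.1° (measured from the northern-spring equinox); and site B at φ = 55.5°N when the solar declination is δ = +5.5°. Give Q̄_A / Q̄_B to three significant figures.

— Configuration A (φ=+15.0°):
Solar declination: sin δ = sin ε · sin λ_s = sin 23.44° × sin 347.1° = -0.08881, so δ = -5.095°.
cos H₀ = −tan(+15.0°) tan(-5.095°) = 0.0239, H₀ = 1.5469 rad.
Bracket: H₀ sin φ sin δ + cos φ cos δ sin H₀ = 1.5469×0.25882×-0.08881 + 0.96593×0.99605×0.99971 = -0.035557 + 0.961836 = 0.926279.
Q̄ = (S₀/π) × [bracket] = (1361/π) × 0.926279 = 401.28 W/m².
— Configuration B (φ=+55.5°):
cos H₀ = −tan(+55.5°) tan(+5.500°) = -0.1401, H₀ = 1.7114 rad.
Bracket: H₀ sin φ sin δ + cos φ cos δ sin H₀ = 1.7114×0.82413×0.09585 + 0.56641×0.99540×0.99014 = 0.135188 + 0.558245 = 0.693433.
Q̄ = (S₀/π) × [bracket] = (1361/π) × 0.693433 = 300.41 W/m².
Ratio Q̄_A / Q̄_B = 401.28 / 300.41 = 1.336.

Q̄_A / Q̄_B ≈ 1.34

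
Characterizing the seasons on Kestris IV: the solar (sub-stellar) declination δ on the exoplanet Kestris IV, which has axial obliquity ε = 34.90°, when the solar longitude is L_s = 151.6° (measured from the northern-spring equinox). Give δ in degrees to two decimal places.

δ = +15.79°

sin δ = sin ε · sin L_s = sin 34.90° × sin 151.6° = 0.272126.
δ = arcsin(0.272126) = +15.79°.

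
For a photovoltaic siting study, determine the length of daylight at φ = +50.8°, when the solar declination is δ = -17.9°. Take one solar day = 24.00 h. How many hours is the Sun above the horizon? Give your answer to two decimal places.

cos H₀ = −tan φ · tan δ = −tan(+50.8°) × tan(-17.900°) = 0.3960, so H₀ = 1.1636 rad = 66.67°.
Daylight = 2H₀/(2π) × 24.00 h = (1.1636/π) × 24.00 = 8.89 h.

8.89 h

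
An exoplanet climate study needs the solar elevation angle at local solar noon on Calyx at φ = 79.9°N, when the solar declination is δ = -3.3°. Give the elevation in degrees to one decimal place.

6.8°

At local noon the hour angle is zero, so the zenith angle equals |φ − δ| = |+79.9° − (-3.300°)| = 83.200°.
Elevation = 90° − 83.200° = 6.8°.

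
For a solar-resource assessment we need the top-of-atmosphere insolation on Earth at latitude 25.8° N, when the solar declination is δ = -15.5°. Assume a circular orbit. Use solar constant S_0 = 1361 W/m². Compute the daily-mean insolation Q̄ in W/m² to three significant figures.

cos h₀ = −tan(+25.8°) tan(-15.500°) = 0.1341, h₀ = 1.4363 rad.
Bracket: h₀ sin ϕ sin δ + cos ϕ cos δ sin h₀ = 1.4363×0.43523×-0.26724 + 0.90032×0.96363×0.99097 = -0.167057 + 0.859741 = 0.692684.
Q̄ = (S_0/π) × [bracket] = (1361/π) × 0.692684 = 300.1 W/m².

Q̄ ≈ 300 W/m²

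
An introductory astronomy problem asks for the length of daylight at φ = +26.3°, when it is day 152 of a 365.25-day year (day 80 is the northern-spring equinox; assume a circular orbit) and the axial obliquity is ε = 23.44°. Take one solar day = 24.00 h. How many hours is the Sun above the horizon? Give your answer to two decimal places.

Solar longitude: λ_s = 360° × (152 − 80)/365.25 = 70.965°.
sin δ = sin 23.44° × sin 70.965° = 0.37604, so δ = +22.088°.
cos H₀ = −tan φ · tan δ = −tan(+26.3°) × tan(+22.088°) = -0.2006, so H₀ = 1.7727 rad = 101.57°.
Daylight = 2H₀/(2π) × 24.00 h = (1.7727/π) × 24.00 = 13.54 h.

13.54 h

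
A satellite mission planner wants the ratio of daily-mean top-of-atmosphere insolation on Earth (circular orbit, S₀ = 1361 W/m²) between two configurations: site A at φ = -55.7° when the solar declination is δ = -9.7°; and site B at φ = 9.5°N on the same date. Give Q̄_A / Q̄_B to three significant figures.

Q̄_A / Q̄_B ≈ 0.852

— Configuration A (φ=-55.7°):
cos H₀ = −tan(-55.7°) tan(-9.700°) = -0.2506, H₀ = 1.8241 rad.
Bracket: H₀ sin φ sin δ + cos φ cos δ sin H₀ = 1.8241×-0.82610×-0.16849 + 0.56353×0.98570×0.96810 = 0.253896 + 0.537752 = 0.791648.
Q̄ = (S₀/π) × [bracket] = (1361/π) × 0.791648 = 342.96 W/m².
— Configuration B (φ=+9.5°):
cos H₀ = −tan(+9.5°) tan(-9.700°) = 0.0286, H₀ = 1.5422 rad.
Bracket: H₀ sin φ sin δ + cos φ cos δ sin H₀ = 1.5422×0.16505×-0.16849 + 0.98629×0.98570×0.99959 = -0.042887 + 0.971787 = 0.928900.
Q̄ = (S₀/π) × [bracket] = (1361/π) × 0.928900 = 402.42 W/m².
Ratio Q̄_A / Q̄_B = 342.96 / 402.42 = 0.8522.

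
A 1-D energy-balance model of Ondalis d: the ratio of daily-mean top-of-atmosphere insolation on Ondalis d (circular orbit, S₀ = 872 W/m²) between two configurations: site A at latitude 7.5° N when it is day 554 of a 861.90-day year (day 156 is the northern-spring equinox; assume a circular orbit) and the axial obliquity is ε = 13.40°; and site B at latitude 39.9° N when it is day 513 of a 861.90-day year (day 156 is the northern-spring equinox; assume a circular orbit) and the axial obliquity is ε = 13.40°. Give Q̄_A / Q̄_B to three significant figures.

Q̄_A / Q̄_B ≈ 1.13

— Configuration A (φ=+7.5°):
Solar longitude: λ_s = 360° × (554 − 156)/861.90 = 166.237°.
sin δ = sin 13.40° × sin 166.237° = 0.05513, so δ = +3.160°.
cos H₀ = −tan(+7.5°) tan(+3.160°) = -0.0073, H₀ = 1.5781 rad.
Bracket: H₀ sin φ sin δ + cos φ cos δ sin H₀ = 1.5781×0.13053×0.05513 + 0.99144×0.99848×0.99997 = 0.011356 + 0.989903 = 1.001259.
Q̄ = (S₀/π) × [bracket] = (872/π) × 1.001259 = 277.92 W/m².
— Configuration B (φ=+39.9°):
Solar longitude: λ_s = 360° × (513 − 156)/861.90 = 149.112°.
sin δ = sin 13.40° × sin 149.112° = 0.11897, so δ = +6.833°.
cos H₀ = −tan(+39.9°) tan(+6.833°) = -0.1002, H₀ = 1.6711 rad.
Bracket: H₀ sin φ sin δ + cos φ cos δ sin H₀ = 1.6711×0.64145×0.11897 + 0.76717×0.99290×0.99497 = 0.127527 + 0.757892 = 0.885419.
Q̄ = (S₀/π) × [bracket] = (872/π) × 0.885419 = 245.76 W/m².
Ratio Q̄_A / Q̄_B = 277.92 / 245.76 = 1.131.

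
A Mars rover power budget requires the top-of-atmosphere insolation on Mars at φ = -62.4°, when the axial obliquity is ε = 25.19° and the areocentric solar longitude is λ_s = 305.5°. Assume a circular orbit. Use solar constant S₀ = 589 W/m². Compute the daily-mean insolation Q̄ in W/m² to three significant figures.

sin δ = sin 25.19° × sin 305.5° = -0.34650, so δ = -20.274°.
cos H₀ = −tan(-62.4°) tan(-20.274°) = -0.7066, H₀ = 2.3554 rad.
Bracket: H₀ sin φ sin δ + cos φ cos δ sin H₀ = 2.3554×-0.88620×-0.34650 + 0.46330×0.93805×0.70764 = 0.723269 + 0.307539 = 1.030808.
Q̄ = (S₀/π) × [bracket] = (589/π) × 1.030808 = 193.3 W/m².

Q̄ ≈ 193 W/m²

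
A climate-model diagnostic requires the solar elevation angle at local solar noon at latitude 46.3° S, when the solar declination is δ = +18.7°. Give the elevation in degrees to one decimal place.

At local noon the hour angle is zero, so the zenith angle equals |φ − δ| = |-46.3° − (+18.700°)| = 65.000°.
Elevation = 90° − 65.000° = 25.0°.

25.0°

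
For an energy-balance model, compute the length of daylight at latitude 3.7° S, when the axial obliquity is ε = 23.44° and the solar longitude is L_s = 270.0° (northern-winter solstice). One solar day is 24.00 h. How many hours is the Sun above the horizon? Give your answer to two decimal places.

Solar declination: sin δ = sin ε · sin L_s = sin 23.44° × sin 270.0° = -0.39779, so δ = -23.440°.
cos h₀ = −tan ϕ · tan δ = −tan(-3.7°) × tan(-23.440°) = -0.0280, so h₀ = 1.5988 rad = 91.61°.
Daylight = 2h₀/(2π) × 24.00 h = (1.5988/π) × 24.00 = 12.21 h.

12.21 h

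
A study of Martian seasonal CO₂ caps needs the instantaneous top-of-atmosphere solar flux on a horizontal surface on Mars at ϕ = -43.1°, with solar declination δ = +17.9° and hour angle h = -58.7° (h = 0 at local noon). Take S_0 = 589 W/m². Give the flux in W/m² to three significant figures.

88.9 W/m²

cos θ_z = sin ϕ sin δ + cos ϕ cos δ cos h = -0.210009 + 0.360971 = 0.150962.
Flux = S_0 · cos θ_z = 589 × 0.150962 = 88.92 W/m².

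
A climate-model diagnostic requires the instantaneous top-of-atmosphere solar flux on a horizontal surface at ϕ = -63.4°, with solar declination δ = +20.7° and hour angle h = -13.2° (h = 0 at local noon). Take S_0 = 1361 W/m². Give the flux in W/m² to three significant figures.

cos θ_z = sin ϕ sin δ + cos ϕ cos δ cos h = -0.316061 + 0.407787 = 0.091726.
Flux = S_0 · cos θ_z = 1361 × 0.091726 = 124.8 W/m².

125 W/m²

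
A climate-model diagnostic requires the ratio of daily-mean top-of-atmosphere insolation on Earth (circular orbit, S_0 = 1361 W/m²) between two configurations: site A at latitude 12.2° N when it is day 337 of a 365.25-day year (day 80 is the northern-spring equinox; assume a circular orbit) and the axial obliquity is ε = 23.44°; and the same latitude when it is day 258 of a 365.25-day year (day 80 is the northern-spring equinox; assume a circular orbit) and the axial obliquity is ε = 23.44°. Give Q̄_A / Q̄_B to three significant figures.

Q̄_A / Q̄_B ≈ 0.791

— Configuration A (ϕ=+12.2°):
Solar longitude: L_s = 360° × (337 − 80)/365.25 = 253.306°.
sin δ = sin 23.44° × sin 253.306° = -0.38102, so δ = -22.397°.
cos h₀ = −tan(+12.2°) tan(-22.397°) = 0.0891, h₀ = 1.4816 rad.
Bracket: h₀ sin ϕ sin δ + cos ϕ cos δ sin h₀ = 1.4816×0.21132×-0.38102 + 0.97742×0.92457×0.99602 = -0.119294 + 0.900097 = 0.780803.
Q̄ = (S_0/π) × [bracket] = (1361/π) × 0.780803 = 338.26 W/m².
— Configuration B (ϕ=+12.2°):
Solar longitude: L_s = 360° × (258 − 80)/365.25 = 175.441°.
sin δ = sin 23.44° × sin 175.441° = 0.03162, so δ = +1.812°.
cos h₀ = −tan(+12.2°) tan(+1.812°) = -0.0068, h₀ = 1.5776 rad.
Bracket: h₀ sin ϕ sin δ + cos ϕ cos δ sin h₀ = 1.5776×0.21132×0.03162 + 0.97742×0.99950×0.99998 = 0.010541 + 0.976912 = 0.987453.
Q̄ = (S_0/π) × [bracket] = (1361/π) × 0.987453 = 427.78 W/m².
Ratio Q̄_A / Q̄_B = 338.26 / 427.78 = 0.7907.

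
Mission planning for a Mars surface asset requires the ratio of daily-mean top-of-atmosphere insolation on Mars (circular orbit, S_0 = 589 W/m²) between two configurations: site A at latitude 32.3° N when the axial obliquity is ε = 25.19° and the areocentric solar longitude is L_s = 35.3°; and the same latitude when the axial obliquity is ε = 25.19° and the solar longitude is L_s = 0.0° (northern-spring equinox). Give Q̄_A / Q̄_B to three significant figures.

— Configuration A (ϕ=+32.3°):
sin δ = sin 25.19° × sin 35.3° = 0.24595, so δ = +14.238°.
cos h₀ = −tan(+32.3°) tan(+14.238°) = -0.1604, h₀ = 1.7319 rad.
Bracket: h₀ sin ϕ sin δ + cos ϕ cos δ sin h₀ = 1.7319×0.53435×0.24595 + 0.84526×0.96928×0.98705 = 0.227612 + 0.808684 = 1.036296.
Q̄ = (S_0/π) × [bracket] = (589/π) × 1.036296 = 194.29 W/m².
— Configuration B (ϕ=+32.3°):
Solar declination: sin δ = sin ε · sin L_s = sin 25.19° × sin 0.0° = 0.00000, so δ = +0.000°.
cos h₀ = −tan(+32.3°) tan(+0.000°) = -0.0000, h₀ = 1.5708 rad.
Bracket: h₀ sin ϕ sin δ + cos ϕ cos δ sin h₀ = 1.5708×0.53435×0.00000 + 0.84526×1.00000×1.00000 = 0.000000 + 0.845260 = 0.845260.
Q̄ = (S_0/π) × [bracket] = (589/π) × 0.845260 = 158.47 W/m².
Ratio Q̄_A / Q̄_B = 194.29 / 158.47 = 1.226.

Q̄_A / Q̄_B ≈ 1.23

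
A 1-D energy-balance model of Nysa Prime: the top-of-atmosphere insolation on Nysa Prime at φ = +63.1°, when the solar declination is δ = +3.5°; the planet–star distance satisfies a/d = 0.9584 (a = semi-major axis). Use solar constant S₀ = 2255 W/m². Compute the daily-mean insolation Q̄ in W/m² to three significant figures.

Q̄ ≈ 356 W/m²

cos H₀ = −tan(+63.1°) tan(+3.500°) = -0.1206, H₀ = 1.6916 rad.
Bracket: H₀ sin φ sin δ + cos φ cos δ sin H₀ = 1.6916×0.89180×0.06105 + 0.45243×0.99813×0.99271 = 0.092098 + 0.448292 = 0.540390.
Inverse-square distance factor (a/d)² = 0.9584² = 0.918531.
Q̄ = (S₀/π) × 0.918531 × [bracket] = (2255/π) × 0.918531 × 0.540390 = 356.3 W/m².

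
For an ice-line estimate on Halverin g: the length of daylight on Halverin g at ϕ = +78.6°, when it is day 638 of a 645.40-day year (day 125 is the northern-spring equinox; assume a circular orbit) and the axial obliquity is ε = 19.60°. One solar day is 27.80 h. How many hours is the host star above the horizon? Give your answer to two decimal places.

Solar longitude: L_s = 360° × (638 − 125)/645.40 = 286.148°.
sin δ = sin 19.60° × sin 286.148° = -0.32222, so δ = -18.797°.
cos h₀ = −tan ϕ · tan δ = 1.6880 ≥ 1, so the host star never rises (polar night) and h₀ = 0.
Daylight = 2h₀/(2π) × 27.80 h = (0.0000/π) × 27.80 = 0.00 h.

0.00 h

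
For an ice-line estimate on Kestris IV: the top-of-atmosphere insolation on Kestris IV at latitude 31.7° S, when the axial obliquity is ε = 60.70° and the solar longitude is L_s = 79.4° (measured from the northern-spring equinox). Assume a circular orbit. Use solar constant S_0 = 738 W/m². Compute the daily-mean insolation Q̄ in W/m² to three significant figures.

Solar declination: sin δ = sin ε · sin L_s = sin 60.70° × sin 79.4° = 0.85719, so δ = +59.002°.
cos h₀ = −tan(-31.7°) tan(+59.002°) = 1.0280 ≥ 1 ⇒ polar night, h₀ = 0 and Q̄ = 0.

Q̄ ≈ 0.00 W/m²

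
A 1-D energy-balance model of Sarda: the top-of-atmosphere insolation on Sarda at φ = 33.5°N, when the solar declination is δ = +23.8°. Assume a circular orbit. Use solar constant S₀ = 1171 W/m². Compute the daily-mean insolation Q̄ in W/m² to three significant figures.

Q̄ ≈ 427 W/m²

cos H₀ = −tan(+33.5°) tan(+23.800°) = -0.2919, H₀ = 1.8670 rad.
Bracket: H₀ sin φ sin δ + cos φ cos δ sin H₀ = 1.8670×0.55194×0.40355 + 0.83389×0.91496×0.95644 = 0.415847 + 0.729741 = 1.145588.
Q̄ = (S₀/π) × [bracket] = (1171/π) × 1.145588 = 427.0 W/m².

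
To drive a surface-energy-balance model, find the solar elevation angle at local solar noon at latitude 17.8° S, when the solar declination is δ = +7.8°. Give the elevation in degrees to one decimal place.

At local noon the hour angle is zero, so the zenith angle equals |ϕ − δ| = |-17.8° − (+7.800°)| = 25.600°.
Elevation = 90° − 25.600° = 64.4°.

64.4°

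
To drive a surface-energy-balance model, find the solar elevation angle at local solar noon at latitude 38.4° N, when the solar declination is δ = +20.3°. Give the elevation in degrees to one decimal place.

At local noon the hour angle is zero, so the zenith angle equals |φ − δ| = |+38.4° − (+20.300°)| = 18.100°.
Elevation = 90° − 18.100° = 71.9°.

71.9°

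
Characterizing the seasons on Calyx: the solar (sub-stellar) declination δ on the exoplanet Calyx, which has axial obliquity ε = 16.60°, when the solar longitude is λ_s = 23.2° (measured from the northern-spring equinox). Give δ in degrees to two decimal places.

δ = +6.46°

sin δ = sin ε · sin λ_s = sin 16.60° × sin 23.2° = 0.112545.
δ = arcsin(0.112545) = +6.46°.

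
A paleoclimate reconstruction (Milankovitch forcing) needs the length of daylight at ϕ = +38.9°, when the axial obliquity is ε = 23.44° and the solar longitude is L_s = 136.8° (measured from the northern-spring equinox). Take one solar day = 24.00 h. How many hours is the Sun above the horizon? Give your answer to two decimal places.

13.76 h

Solar declination: sin δ = sin ε · sin L_s = sin 23.44° × sin 136.8° = 0.27230, so δ = +15.801°.
cos h₀ = −tan ϕ · tan δ = −tan(+38.9°) × tan(+15.801°) = -0.2284, so h₀ = 1.8012 rad = 103.20°.
Daylight = 2h₀/(2π) × 24.00 h = (1.8012/π) × 24.00 = 13.76 h.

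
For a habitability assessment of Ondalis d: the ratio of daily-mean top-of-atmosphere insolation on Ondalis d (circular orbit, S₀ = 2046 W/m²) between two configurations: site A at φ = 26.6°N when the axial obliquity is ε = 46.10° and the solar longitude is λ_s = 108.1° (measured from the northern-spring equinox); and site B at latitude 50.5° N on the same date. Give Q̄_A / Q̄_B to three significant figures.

Q̄_A / Q̄_B ≈ 0.727

— Configuration A (φ=+26.6°):
Solar declination: sin δ = sin ε · sin λ_s = sin 46.10° × sin 108.1° = 0.68490, so δ = +43.227°.
cos H₀ = −tan(+26.6°) tan(+43.227°) = -0.4707, H₀ = 2.0609 rad.
Bracket: H₀ sin φ sin δ + cos φ cos δ sin H₀ = 2.0609×0.44776×0.68490 + 0.89415×0.72864×0.88229 = 0.632018 + 0.574824 = 1.206842.
Q̄ = (S₀/π) × [bracket] = (2046/π) × 1.206842 = 785.97 W/m².
— Configuration B (φ=+50.5°):
cos H₀ = −tan(+50.5°) tan(+43.227°) = -1.1403 ≤ −1 ⇒ polar day, H₀ = π.
Bracket: H₀ sin φ sin δ + cos φ cos δ sin H₀ = 3.1416×0.77162×0.68490 + 0.63608×0.72864×0.00000 = 1.660281 + 0.000000 = 1.660281.
Q̄ = (S₀/π) × [bracket] = (2046/π) × 1.660281 = 1081.3 W/m².
Ratio Q̄_A / Q̄_B = 785.97 / 1081.3 = 0.7269.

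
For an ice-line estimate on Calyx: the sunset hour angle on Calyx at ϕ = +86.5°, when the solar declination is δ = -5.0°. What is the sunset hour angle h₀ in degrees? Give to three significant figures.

cos h₀ = −tan ϕ · tan δ = 1.4304 ≥ 1, so the host star never rises (polar night) and h₀ = 0.

h₀ = 0.00°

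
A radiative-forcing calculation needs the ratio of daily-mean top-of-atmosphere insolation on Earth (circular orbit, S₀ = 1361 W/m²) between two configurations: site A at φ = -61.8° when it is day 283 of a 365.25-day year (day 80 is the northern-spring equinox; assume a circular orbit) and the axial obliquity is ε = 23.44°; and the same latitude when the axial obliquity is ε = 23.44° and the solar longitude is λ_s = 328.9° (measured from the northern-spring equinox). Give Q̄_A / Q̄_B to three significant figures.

— Configuration A (φ=-61.8°):
Solar longitude: λ_s = 360° × (283 − 80)/365.25 = 200.082°.
sin δ = sin 23.44° × sin 200.082° = -0.13659, so δ = -7.850°.
cos H₀ = −tan(-61.8°) tan(-7.850°) = -0.2571, H₀ = 1.8309 rad.
Bracket: H₀ sin φ sin δ + cos φ cos δ sin H₀ = 1.8309×-0.88130×-0.13659 + 0.47255×0.99063×0.96637 = 0.220398 + 0.452379 = 0.672777.
Q̄ = (S₀/π) × [bracket] = (1361/π) × 0.672777 = 291.46 W/m².
— Configuration B (φ=-61.8°):
Solar declination: sin δ = sin ε · sin λ_s = sin 23.44° × sin 328.9° = -0.20547, so δ = -11.857°.
cos H₀ = −tan(-61.8°) tan(-11.857°) = -0.3916, H₀ = 1.9731 rad.
Bracket: H₀ sin φ sin δ + cos φ cos δ sin H₀ = 1.9731×-0.88130×-0.20547 + 0.47255×0.97866×0.92015 = 0.357290 + 0.425538 = 0.782828.
Q̄ = (S₀/π) × [bracket] = (1361/π) × 0.782828 = 339.14 W/m².
Ratio Q̄_A / Q̄_B = 291.46 / 339.14 = 0.8594.

Q̄_A / Q̄_B ≈ 0.859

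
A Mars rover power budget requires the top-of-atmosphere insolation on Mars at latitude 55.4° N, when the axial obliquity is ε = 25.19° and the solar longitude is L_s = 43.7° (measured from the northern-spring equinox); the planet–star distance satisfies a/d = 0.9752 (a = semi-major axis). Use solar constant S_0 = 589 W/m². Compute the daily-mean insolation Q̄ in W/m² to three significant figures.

Solar declination: sin δ = sin ε · sin L_s = sin 25.19° × sin 43.7° = 0.29405, so δ = +17.101°.
cos h₀ = −tan(+55.4°) tan(+17.101°) = -0.4460, h₀ = 2.0331 rad.
Bracket: h₀ sin ϕ sin δ + cos ϕ cos δ sin h₀ = 2.0331×0.82314×0.29405 + 0.56784×0.95579×0.89505 = 0.492100 + 0.485776 = 0.977876.
Inverse-square distance factor (a/d)² = 0.9752² = 0.951015.
Q̄ = (S_0/π) × 0.951015 × [bracket] = (589/π) × 0.951015 × 0.977876 = 174.4 W/m².

Q̄ ≈ 174 W/m²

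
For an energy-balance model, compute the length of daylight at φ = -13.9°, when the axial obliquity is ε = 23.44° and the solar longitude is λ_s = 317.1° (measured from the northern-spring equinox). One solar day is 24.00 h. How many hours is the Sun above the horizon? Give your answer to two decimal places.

12.53 h

Solar declination: sin δ = sin ε · sin λ_s = sin 23.44° × sin 317.1° = -0.27078, so δ = -15.711°.
cos H₀ = −tan φ · tan δ = −tan(-13.9°) × tan(-15.711°) = -0.0696, so H₀ = 1.6405 rad = 93.99°.
Daylight = 2H₀/(2π) × 24.00 h = (1.6405/π) × 24.00 = 12.53 h.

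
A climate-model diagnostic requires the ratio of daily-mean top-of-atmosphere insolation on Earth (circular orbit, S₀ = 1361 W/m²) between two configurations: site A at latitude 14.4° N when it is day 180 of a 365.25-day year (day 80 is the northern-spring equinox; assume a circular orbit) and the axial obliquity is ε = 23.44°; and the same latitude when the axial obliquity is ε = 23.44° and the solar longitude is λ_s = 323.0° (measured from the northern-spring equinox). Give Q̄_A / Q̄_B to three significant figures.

Q̄_A / Q̄_B ≈ 1.24

— Configuration A (φ=+14.4°):
Solar longitude: λ_s = 360° × (180 − 80)/365.25 = 98.563°.
sin δ = sin 23.44° × sin 98.563° = 0.39335, so δ = +23.163°.
cos H₀ = −tan(+14.4°) tan(+23.163°) = -0.1099, H₀ = 1.6809 rad.
Bracket: H₀ sin φ sin δ + cos φ cos δ sin H₀ = 1.6809×0.24869×0.39335 + 0.96858×0.91939×0.99395 = 0.164429 + 0.885115 = 1.049544.
Q̄ = (S₀/π) × [bracket] = (1361/π) × 1.049544 = 454.68 W/m².
— Configuration B (φ=+14.4°):
Solar declination: sin δ = sin ε · sin λ_s = sin 23.44° × sin 323.0° = -0.23940, so δ = -13.851°.
cos H₀ = −tan(+14.4°) tan(-13.851°) = 0.0633, H₀ = 1.5074 rad.
Bracket: H₀ sin φ sin δ + cos φ cos δ sin H₀ = 1.5074×0.24869×-0.23940 + 0.96858×0.97092×0.99799 = -0.089745 + 0.938523 = 0.848778.
Q̄ = (S₀/π) × [bracket] = (1361/π) × 0.848778 = 367.71 W/m².
Ratio Q̄_A / Q̄_B = 454.68 / 367.71 = 1.237.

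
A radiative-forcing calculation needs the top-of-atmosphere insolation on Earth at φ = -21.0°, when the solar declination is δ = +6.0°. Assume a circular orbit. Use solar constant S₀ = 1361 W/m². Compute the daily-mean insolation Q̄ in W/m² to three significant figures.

cos H₀ = −tan(-21.0°) tan(+6.000°) = 0.0403, H₀ = 1.5304 rad.
Bracket: H₀ sin φ sin δ + cos φ cos δ sin H₀ = 1.5304×-0.35837×0.10453 + 0.93358×0.99452×0.99919 = -0.057329 + 0.927712 = 0.870383.
Q̄ = (S₀/π) × [bracket] = (1361/π) × 0.870383 = 377.1 W/m².

Q̄ ≈ 377 W/m²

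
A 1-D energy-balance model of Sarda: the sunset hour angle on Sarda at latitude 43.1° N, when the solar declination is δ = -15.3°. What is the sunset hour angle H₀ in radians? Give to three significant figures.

H₀ = 1.31 rad

cos H₀ = −tan φ · tan δ = −tan(+43.1°) × tan(-15.300°) = 0.2560, so H₀ = 1.3119 rad = 75.17°.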